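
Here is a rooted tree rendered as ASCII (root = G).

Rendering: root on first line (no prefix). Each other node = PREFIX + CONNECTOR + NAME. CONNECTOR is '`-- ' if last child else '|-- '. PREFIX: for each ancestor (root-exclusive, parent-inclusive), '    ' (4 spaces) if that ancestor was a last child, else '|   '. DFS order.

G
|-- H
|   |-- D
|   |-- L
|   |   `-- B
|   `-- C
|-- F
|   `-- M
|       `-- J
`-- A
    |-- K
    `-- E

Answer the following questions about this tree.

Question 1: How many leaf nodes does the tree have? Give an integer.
Leaves (nodes with no children): B, C, D, E, J, K

Answer: 6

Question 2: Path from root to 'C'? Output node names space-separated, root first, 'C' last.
Answer: G H C

Derivation:
Walk down from root: G -> H -> C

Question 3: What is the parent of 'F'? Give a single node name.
Scan adjacency: F appears as child of G

Answer: G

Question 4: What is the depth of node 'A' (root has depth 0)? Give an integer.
Answer: 1

Derivation:
Path from root to A: G -> A
Depth = number of edges = 1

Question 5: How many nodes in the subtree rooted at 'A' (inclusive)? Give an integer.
Answer: 3

Derivation:
Subtree rooted at A contains: A, E, K
Count = 3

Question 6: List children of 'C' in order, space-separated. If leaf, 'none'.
Answer: none

Derivation:
Node C's children (from adjacency): (leaf)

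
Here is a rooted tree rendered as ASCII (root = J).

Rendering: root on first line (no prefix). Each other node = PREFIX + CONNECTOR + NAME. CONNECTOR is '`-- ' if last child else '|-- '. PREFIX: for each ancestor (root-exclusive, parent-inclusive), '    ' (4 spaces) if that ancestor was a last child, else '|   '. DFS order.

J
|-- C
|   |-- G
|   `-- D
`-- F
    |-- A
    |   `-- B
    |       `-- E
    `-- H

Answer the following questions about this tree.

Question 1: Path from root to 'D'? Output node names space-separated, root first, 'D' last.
Walk down from root: J -> C -> D

Answer: J C D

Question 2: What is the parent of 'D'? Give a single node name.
Answer: C

Derivation:
Scan adjacency: D appears as child of C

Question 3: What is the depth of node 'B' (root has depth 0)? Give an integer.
Path from root to B: J -> F -> A -> B
Depth = number of edges = 3

Answer: 3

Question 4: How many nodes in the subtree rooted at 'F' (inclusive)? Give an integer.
Answer: 5

Derivation:
Subtree rooted at F contains: A, B, E, F, H
Count = 5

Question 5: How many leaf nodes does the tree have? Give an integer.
Leaves (nodes with no children): D, E, G, H

Answer: 4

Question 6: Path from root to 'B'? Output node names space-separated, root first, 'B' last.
Answer: J F A B

Derivation:
Walk down from root: J -> F -> A -> B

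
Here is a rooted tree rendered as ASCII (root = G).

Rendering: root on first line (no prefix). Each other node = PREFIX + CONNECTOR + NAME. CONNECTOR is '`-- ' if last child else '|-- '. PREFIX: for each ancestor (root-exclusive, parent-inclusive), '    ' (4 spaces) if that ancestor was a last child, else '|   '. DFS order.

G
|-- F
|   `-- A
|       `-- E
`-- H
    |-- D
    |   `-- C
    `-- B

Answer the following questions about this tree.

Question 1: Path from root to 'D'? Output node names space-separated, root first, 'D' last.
Answer: G H D

Derivation:
Walk down from root: G -> H -> D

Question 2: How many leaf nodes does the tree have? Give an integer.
Leaves (nodes with no children): B, C, E

Answer: 3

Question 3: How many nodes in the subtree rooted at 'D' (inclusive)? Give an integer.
Subtree rooted at D contains: C, D
Count = 2

Answer: 2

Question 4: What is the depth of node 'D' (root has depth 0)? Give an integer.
Answer: 2

Derivation:
Path from root to D: G -> H -> D
Depth = number of edges = 2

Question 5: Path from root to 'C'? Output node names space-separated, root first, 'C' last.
Walk down from root: G -> H -> D -> C

Answer: G H D C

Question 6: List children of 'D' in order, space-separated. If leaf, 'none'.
Answer: C

Derivation:
Node D's children (from adjacency): C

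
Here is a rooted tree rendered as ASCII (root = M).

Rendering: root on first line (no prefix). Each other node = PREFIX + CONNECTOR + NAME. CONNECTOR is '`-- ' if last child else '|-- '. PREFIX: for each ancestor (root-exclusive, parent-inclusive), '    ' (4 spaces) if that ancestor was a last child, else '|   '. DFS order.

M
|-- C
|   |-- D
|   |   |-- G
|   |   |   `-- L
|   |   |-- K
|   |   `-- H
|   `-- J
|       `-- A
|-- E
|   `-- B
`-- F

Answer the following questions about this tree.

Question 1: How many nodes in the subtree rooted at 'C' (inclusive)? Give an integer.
Subtree rooted at C contains: A, C, D, G, H, J, K, L
Count = 8

Answer: 8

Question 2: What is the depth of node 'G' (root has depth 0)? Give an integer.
Path from root to G: M -> C -> D -> G
Depth = number of edges = 3

Answer: 3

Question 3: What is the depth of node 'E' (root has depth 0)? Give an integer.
Answer: 1

Derivation:
Path from root to E: M -> E
Depth = number of edges = 1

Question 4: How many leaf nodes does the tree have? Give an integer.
Leaves (nodes with no children): A, B, F, H, K, L

Answer: 6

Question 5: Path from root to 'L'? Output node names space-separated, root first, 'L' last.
Answer: M C D G L

Derivation:
Walk down from root: M -> C -> D -> G -> L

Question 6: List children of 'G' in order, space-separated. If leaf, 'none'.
Node G's children (from adjacency): L

Answer: L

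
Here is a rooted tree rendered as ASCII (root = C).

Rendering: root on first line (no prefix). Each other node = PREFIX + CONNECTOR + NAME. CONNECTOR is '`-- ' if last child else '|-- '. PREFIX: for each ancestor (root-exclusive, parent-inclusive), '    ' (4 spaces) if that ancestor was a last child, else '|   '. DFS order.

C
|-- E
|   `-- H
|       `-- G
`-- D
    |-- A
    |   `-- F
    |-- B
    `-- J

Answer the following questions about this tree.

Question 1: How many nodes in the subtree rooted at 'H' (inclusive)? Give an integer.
Subtree rooted at H contains: G, H
Count = 2

Answer: 2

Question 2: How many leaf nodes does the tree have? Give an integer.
Answer: 4

Derivation:
Leaves (nodes with no children): B, F, G, J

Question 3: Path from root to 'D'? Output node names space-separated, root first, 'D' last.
Walk down from root: C -> D

Answer: C D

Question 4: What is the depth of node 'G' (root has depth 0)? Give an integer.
Answer: 3

Derivation:
Path from root to G: C -> E -> H -> G
Depth = number of edges = 3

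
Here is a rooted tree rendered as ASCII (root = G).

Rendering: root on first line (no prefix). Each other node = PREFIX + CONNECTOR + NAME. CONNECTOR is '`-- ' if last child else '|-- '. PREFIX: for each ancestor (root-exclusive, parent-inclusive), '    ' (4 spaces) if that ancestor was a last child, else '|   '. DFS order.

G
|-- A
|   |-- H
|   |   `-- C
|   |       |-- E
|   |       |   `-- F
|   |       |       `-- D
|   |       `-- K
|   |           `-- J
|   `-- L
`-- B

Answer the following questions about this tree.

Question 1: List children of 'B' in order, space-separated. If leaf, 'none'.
Node B's children (from adjacency): (leaf)

Answer: none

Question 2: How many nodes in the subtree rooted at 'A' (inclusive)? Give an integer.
Subtree rooted at A contains: A, C, D, E, F, H, J, K, L
Count = 9

Answer: 9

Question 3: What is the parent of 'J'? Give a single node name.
Answer: K

Derivation:
Scan adjacency: J appears as child of K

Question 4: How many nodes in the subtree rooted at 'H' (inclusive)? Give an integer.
Subtree rooted at H contains: C, D, E, F, H, J, K
Count = 7

Answer: 7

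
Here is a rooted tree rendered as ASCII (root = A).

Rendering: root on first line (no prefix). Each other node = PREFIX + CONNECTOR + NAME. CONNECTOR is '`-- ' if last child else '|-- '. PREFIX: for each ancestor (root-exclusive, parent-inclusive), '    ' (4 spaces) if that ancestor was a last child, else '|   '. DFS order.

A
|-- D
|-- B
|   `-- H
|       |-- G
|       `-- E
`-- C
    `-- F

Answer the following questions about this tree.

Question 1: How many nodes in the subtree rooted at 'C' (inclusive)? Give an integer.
Answer: 2

Derivation:
Subtree rooted at C contains: C, F
Count = 2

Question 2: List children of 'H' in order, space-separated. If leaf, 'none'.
Answer: G E

Derivation:
Node H's children (from adjacency): G, E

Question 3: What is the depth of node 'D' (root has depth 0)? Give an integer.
Answer: 1

Derivation:
Path from root to D: A -> D
Depth = number of edges = 1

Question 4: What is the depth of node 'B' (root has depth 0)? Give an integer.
Path from root to B: A -> B
Depth = number of edges = 1

Answer: 1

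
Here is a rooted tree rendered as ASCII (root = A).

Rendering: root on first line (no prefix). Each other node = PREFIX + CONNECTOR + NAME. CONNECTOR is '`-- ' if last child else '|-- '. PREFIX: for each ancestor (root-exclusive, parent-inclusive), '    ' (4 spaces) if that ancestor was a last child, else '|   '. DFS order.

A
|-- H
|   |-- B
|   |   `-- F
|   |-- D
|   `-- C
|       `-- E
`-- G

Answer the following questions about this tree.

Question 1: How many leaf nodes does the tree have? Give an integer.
Answer: 4

Derivation:
Leaves (nodes with no children): D, E, F, G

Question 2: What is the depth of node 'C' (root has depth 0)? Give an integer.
Answer: 2

Derivation:
Path from root to C: A -> H -> C
Depth = number of edges = 2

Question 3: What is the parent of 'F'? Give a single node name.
Scan adjacency: F appears as child of B

Answer: B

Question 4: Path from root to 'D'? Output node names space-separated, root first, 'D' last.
Answer: A H D

Derivation:
Walk down from root: A -> H -> D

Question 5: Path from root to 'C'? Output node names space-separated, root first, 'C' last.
Answer: A H C

Derivation:
Walk down from root: A -> H -> C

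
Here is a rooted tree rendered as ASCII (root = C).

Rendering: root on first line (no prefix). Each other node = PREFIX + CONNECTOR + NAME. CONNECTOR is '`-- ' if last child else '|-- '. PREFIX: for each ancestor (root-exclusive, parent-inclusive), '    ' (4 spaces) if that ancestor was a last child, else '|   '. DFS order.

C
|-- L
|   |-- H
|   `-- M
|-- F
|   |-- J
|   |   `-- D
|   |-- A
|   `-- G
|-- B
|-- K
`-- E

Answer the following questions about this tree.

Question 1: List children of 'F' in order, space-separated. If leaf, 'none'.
Node F's children (from adjacency): J, A, G

Answer: J A G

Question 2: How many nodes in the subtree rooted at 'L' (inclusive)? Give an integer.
Subtree rooted at L contains: H, L, M
Count = 3

Answer: 3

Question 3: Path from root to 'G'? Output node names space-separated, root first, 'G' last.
Answer: C F G

Derivation:
Walk down from root: C -> F -> G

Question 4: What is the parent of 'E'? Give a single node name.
Answer: C

Derivation:
Scan adjacency: E appears as child of C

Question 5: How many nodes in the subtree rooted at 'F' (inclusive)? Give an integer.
Subtree rooted at F contains: A, D, F, G, J
Count = 5

Answer: 5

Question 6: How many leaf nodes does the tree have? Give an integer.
Answer: 8

Derivation:
Leaves (nodes with no children): A, B, D, E, G, H, K, M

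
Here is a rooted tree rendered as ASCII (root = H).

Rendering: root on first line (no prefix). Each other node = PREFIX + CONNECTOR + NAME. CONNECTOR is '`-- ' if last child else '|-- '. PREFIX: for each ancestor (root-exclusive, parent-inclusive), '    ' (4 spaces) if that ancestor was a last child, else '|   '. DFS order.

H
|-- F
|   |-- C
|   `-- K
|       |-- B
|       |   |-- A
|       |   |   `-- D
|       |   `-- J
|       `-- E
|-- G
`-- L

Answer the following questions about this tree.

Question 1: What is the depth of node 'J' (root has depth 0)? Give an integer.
Answer: 4

Derivation:
Path from root to J: H -> F -> K -> B -> J
Depth = number of edges = 4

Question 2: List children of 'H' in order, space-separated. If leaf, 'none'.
Node H's children (from adjacency): F, G, L

Answer: F G L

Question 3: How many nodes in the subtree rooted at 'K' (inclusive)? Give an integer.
Answer: 6

Derivation:
Subtree rooted at K contains: A, B, D, E, J, K
Count = 6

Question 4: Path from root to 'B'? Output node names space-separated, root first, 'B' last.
Answer: H F K B

Derivation:
Walk down from root: H -> F -> K -> B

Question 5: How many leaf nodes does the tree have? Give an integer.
Leaves (nodes with no children): C, D, E, G, J, L

Answer: 6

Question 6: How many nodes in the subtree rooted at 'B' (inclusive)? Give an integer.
Subtree rooted at B contains: A, B, D, J
Count = 4

Answer: 4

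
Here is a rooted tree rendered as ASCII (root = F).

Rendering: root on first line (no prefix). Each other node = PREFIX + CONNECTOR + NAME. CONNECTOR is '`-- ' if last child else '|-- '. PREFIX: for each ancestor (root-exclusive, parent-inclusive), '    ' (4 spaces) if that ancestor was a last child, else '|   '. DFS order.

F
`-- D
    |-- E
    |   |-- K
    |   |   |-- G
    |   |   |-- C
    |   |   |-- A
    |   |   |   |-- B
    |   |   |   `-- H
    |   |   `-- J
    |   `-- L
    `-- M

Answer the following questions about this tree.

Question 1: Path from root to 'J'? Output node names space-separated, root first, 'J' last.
Walk down from root: F -> D -> E -> K -> J

Answer: F D E K J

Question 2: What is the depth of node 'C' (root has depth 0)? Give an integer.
Answer: 4

Derivation:
Path from root to C: F -> D -> E -> K -> C
Depth = number of edges = 4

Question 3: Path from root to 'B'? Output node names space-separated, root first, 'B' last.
Walk down from root: F -> D -> E -> K -> A -> B

Answer: F D E K A B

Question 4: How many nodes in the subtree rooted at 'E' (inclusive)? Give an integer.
Subtree rooted at E contains: A, B, C, E, G, H, J, K, L
Count = 9

Answer: 9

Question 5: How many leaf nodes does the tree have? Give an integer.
Answer: 7

Derivation:
Leaves (nodes with no children): B, C, G, H, J, L, M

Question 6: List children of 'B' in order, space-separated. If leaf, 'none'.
Answer: none

Derivation:
Node B's children (from adjacency): (leaf)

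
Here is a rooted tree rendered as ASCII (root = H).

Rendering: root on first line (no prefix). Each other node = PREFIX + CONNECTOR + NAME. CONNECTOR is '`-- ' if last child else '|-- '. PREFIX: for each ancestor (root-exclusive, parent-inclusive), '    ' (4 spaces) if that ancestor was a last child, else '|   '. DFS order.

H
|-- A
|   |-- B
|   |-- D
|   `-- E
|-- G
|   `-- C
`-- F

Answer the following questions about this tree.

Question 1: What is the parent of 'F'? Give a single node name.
Scan adjacency: F appears as child of H

Answer: H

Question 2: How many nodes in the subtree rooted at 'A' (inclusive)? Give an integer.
Subtree rooted at A contains: A, B, D, E
Count = 4

Answer: 4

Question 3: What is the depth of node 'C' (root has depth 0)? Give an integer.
Answer: 2

Derivation:
Path from root to C: H -> G -> C
Depth = number of edges = 2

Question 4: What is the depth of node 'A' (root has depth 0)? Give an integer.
Path from root to A: H -> A
Depth = number of edges = 1

Answer: 1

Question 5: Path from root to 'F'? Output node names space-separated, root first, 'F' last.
Walk down from root: H -> F

Answer: H F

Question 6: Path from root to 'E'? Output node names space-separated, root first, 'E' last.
Walk down from root: H -> A -> E

Answer: H A E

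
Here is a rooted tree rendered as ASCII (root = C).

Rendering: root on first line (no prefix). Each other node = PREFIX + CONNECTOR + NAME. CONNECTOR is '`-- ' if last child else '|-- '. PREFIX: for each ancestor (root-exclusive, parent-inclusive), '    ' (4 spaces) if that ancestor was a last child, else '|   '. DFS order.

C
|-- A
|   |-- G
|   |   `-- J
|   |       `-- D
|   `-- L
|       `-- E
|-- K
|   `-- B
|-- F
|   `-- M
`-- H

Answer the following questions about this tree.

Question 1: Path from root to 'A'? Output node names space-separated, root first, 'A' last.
Answer: C A

Derivation:
Walk down from root: C -> A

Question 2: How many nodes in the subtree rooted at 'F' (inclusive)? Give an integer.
Subtree rooted at F contains: F, M
Count = 2

Answer: 2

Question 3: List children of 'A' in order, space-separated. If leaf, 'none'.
Node A's children (from adjacency): G, L

Answer: G L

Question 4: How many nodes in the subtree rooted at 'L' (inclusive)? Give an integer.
Answer: 2

Derivation:
Subtree rooted at L contains: E, L
Count = 2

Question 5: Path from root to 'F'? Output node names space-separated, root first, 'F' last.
Walk down from root: C -> F

Answer: C F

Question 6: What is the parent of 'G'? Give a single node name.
Answer: A

Derivation:
Scan adjacency: G appears as child of A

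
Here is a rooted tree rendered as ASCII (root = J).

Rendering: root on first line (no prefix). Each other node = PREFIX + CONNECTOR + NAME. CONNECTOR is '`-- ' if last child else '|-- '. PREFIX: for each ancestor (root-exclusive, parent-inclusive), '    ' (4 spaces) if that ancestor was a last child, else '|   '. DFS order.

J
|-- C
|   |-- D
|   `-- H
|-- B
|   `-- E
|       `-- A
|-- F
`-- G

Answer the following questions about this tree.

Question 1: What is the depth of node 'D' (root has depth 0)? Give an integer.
Path from root to D: J -> C -> D
Depth = number of edges = 2

Answer: 2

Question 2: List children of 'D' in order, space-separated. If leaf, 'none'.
Answer: none

Derivation:
Node D's children (from adjacency): (leaf)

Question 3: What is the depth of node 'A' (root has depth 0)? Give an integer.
Answer: 3

Derivation:
Path from root to A: J -> B -> E -> A
Depth = number of edges = 3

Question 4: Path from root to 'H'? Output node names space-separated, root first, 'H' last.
Walk down from root: J -> C -> H

Answer: J C H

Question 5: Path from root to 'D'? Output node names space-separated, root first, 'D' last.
Walk down from root: J -> C -> D

Answer: J C D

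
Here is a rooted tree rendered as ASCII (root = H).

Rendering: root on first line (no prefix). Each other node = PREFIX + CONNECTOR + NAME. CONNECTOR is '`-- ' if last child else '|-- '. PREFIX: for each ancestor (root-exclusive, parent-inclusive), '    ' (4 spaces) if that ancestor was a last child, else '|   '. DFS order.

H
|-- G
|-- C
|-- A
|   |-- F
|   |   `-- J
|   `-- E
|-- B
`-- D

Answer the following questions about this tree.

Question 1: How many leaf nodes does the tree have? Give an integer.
Leaves (nodes with no children): B, C, D, E, G, J

Answer: 6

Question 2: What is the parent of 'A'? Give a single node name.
Scan adjacency: A appears as child of H

Answer: H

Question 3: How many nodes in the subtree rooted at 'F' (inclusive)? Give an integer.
Subtree rooted at F contains: F, J
Count = 2

Answer: 2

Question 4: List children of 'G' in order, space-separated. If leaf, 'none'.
Answer: none

Derivation:
Node G's children (from adjacency): (leaf)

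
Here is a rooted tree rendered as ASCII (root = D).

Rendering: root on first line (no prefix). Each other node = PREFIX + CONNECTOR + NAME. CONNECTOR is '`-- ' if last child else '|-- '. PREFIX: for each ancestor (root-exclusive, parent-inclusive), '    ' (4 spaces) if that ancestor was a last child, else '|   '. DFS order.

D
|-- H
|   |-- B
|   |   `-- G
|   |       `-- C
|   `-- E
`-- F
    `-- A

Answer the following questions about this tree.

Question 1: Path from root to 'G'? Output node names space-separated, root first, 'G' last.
Walk down from root: D -> H -> B -> G

Answer: D H B G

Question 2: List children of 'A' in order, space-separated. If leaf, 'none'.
Answer: none

Derivation:
Node A's children (from adjacency): (leaf)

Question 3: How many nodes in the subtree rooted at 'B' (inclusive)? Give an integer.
Answer: 3

Derivation:
Subtree rooted at B contains: B, C, G
Count = 3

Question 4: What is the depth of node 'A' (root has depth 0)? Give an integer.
Path from root to A: D -> F -> A
Depth = number of edges = 2

Answer: 2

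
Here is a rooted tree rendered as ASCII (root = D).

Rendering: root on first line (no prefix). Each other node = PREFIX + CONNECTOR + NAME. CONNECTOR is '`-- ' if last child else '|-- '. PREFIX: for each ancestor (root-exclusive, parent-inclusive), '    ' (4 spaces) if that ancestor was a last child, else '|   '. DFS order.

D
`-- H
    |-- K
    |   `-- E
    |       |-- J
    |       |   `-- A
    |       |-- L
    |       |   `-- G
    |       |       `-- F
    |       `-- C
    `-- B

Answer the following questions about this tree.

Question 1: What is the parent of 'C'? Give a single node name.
Answer: E

Derivation:
Scan adjacency: C appears as child of E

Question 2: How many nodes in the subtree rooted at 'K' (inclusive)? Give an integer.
Answer: 8

Derivation:
Subtree rooted at K contains: A, C, E, F, G, J, K, L
Count = 8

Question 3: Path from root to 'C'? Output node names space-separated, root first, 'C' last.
Walk down from root: D -> H -> K -> E -> C

Answer: D H K E C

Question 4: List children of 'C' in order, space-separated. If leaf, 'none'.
Node C's children (from adjacency): (leaf)

Answer: none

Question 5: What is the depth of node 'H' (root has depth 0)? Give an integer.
Path from root to H: D -> H
Depth = number of edges = 1

Answer: 1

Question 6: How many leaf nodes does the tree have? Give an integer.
Leaves (nodes with no children): A, B, C, F

Answer: 4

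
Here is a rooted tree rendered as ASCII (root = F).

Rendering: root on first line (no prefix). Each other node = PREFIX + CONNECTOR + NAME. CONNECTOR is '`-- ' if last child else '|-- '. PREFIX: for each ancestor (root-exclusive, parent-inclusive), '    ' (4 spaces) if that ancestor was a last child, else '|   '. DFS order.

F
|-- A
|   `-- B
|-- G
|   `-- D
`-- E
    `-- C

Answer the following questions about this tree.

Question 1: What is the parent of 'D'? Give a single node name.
Answer: G

Derivation:
Scan adjacency: D appears as child of G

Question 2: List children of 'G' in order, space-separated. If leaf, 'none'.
Answer: D

Derivation:
Node G's children (from adjacency): D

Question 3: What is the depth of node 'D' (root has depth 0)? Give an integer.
Answer: 2

Derivation:
Path from root to D: F -> G -> D
Depth = number of edges = 2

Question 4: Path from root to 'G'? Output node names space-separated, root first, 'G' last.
Answer: F G

Derivation:
Walk down from root: F -> G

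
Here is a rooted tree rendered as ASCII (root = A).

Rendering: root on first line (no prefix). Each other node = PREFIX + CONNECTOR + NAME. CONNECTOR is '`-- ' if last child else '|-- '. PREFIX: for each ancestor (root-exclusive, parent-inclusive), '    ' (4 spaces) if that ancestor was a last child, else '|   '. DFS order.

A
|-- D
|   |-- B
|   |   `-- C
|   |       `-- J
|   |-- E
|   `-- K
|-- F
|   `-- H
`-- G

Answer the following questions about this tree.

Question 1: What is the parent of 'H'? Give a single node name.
Scan adjacency: H appears as child of F

Answer: F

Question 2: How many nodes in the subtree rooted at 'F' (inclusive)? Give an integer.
Answer: 2

Derivation:
Subtree rooted at F contains: F, H
Count = 2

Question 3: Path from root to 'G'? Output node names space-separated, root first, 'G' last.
Walk down from root: A -> G

Answer: A G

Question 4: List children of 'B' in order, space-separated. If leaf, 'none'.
Node B's children (from adjacency): C

Answer: C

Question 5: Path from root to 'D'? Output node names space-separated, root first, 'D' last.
Walk down from root: A -> D

Answer: A D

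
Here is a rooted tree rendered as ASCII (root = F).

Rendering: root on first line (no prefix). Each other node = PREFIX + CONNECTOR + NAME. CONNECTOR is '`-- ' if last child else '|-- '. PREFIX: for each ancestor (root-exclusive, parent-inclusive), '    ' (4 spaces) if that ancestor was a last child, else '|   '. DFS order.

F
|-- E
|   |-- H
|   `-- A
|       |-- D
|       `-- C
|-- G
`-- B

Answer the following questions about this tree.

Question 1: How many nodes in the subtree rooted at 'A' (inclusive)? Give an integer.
Subtree rooted at A contains: A, C, D
Count = 3

Answer: 3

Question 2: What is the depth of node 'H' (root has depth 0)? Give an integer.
Path from root to H: F -> E -> H
Depth = number of edges = 2

Answer: 2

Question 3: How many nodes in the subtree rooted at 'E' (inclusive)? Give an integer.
Subtree rooted at E contains: A, C, D, E, H
Count = 5

Answer: 5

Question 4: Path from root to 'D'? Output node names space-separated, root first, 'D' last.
Walk down from root: F -> E -> A -> D

Answer: F E A D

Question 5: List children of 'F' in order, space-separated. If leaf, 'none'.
Node F's children (from adjacency): E, G, B

Answer: E G B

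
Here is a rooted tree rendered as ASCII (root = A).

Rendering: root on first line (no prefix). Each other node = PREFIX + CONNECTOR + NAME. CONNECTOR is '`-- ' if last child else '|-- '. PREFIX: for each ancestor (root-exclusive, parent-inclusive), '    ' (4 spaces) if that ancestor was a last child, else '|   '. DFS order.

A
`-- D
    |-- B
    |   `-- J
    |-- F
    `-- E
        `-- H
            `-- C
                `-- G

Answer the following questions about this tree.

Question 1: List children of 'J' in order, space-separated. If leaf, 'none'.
Answer: none

Derivation:
Node J's children (from adjacency): (leaf)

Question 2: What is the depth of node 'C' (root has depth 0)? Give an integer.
Answer: 4

Derivation:
Path from root to C: A -> D -> E -> H -> C
Depth = number of edges = 4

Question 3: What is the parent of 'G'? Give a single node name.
Answer: C

Derivation:
Scan adjacency: G appears as child of C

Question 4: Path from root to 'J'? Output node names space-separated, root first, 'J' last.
Answer: A D B J

Derivation:
Walk down from root: A -> D -> B -> J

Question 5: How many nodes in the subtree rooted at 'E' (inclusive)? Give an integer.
Answer: 4

Derivation:
Subtree rooted at E contains: C, E, G, H
Count = 4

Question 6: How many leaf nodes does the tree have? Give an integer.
Answer: 3

Derivation:
Leaves (nodes with no children): F, G, J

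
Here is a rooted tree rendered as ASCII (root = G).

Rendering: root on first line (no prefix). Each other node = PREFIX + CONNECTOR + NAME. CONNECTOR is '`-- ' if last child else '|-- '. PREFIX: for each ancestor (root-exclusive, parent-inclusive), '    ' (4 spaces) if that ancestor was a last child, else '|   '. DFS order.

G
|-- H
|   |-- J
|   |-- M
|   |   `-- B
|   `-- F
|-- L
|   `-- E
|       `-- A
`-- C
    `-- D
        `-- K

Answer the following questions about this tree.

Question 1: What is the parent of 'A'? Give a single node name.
Answer: E

Derivation:
Scan adjacency: A appears as child of E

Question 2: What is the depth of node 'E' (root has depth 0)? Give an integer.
Path from root to E: G -> L -> E
Depth = number of edges = 2

Answer: 2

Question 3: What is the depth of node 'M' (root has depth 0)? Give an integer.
Path from root to M: G -> H -> M
Depth = number of edges = 2

Answer: 2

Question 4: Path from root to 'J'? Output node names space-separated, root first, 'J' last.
Answer: G H J

Derivation:
Walk down from root: G -> H -> J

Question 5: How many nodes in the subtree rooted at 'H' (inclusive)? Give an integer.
Answer: 5

Derivation:
Subtree rooted at H contains: B, F, H, J, M
Count = 5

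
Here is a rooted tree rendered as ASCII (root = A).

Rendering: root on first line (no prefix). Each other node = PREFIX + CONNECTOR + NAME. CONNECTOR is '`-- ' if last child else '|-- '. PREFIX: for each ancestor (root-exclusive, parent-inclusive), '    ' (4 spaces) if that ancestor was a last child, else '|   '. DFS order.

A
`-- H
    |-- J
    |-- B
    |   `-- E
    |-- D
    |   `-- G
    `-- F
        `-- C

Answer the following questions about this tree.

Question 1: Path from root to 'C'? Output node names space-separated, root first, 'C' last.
Answer: A H F C

Derivation:
Walk down from root: A -> H -> F -> C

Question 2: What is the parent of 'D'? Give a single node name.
Scan adjacency: D appears as child of H

Answer: H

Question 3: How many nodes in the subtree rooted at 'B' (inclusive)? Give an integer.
Subtree rooted at B contains: B, E
Count = 2

Answer: 2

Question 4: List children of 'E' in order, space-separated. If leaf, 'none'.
Node E's children (from adjacency): (leaf)

Answer: none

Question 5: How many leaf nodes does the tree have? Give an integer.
Answer: 4

Derivation:
Leaves (nodes with no children): C, E, G, J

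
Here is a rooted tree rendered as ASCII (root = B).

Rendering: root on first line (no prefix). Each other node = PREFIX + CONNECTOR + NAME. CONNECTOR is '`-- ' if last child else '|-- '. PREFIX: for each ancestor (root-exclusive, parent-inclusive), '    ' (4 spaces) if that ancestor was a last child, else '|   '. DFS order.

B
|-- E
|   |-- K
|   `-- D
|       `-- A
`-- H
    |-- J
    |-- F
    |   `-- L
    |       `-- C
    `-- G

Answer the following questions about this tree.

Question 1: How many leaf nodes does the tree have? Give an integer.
Leaves (nodes with no children): A, C, G, J, K

Answer: 5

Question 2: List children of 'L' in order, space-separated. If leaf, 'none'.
Answer: C

Derivation:
Node L's children (from adjacency): C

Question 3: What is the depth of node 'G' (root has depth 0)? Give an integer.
Answer: 2

Derivation:
Path from root to G: B -> H -> G
Depth = number of edges = 2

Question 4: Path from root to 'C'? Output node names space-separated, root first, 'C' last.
Walk down from root: B -> H -> F -> L -> C

Answer: B H F L C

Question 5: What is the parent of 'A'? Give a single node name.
Answer: D

Derivation:
Scan adjacency: A appears as child of D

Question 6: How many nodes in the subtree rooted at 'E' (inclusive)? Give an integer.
Subtree rooted at E contains: A, D, E, K
Count = 4

Answer: 4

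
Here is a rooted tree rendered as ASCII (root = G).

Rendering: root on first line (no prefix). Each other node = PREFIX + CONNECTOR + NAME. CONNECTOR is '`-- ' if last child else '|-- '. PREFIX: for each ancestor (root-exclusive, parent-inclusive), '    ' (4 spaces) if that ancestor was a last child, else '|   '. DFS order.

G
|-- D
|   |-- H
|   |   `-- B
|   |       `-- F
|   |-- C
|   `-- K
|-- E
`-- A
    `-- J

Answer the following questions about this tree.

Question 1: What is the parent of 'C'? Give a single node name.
Answer: D

Derivation:
Scan adjacency: C appears as child of D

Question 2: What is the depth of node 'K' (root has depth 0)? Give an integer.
Answer: 2

Derivation:
Path from root to K: G -> D -> K
Depth = number of edges = 2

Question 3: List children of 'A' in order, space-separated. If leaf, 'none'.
Node A's children (from adjacency): J

Answer: J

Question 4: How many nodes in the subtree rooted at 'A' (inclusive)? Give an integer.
Answer: 2

Derivation:
Subtree rooted at A contains: A, J
Count = 2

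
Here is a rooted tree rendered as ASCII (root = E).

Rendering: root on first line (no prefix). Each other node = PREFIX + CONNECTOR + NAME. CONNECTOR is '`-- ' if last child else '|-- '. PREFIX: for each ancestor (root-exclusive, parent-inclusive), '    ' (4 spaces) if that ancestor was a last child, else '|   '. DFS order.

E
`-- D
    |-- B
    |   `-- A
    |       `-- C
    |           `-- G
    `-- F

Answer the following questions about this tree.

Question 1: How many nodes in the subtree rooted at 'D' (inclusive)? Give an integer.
Subtree rooted at D contains: A, B, C, D, F, G
Count = 6

Answer: 6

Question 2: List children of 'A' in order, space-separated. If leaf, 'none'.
Answer: C

Derivation:
Node A's children (from adjacency): C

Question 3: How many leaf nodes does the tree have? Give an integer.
Answer: 2

Derivation:
Leaves (nodes with no children): F, G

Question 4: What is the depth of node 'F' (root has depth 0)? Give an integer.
Answer: 2

Derivation:
Path from root to F: E -> D -> F
Depth = number of edges = 2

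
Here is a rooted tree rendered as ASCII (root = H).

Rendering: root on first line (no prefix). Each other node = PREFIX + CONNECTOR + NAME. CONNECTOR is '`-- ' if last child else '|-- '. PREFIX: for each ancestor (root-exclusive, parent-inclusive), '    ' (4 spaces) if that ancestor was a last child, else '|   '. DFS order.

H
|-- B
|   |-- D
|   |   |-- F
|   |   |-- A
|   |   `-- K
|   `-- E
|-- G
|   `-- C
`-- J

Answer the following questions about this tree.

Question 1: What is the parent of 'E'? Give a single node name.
Scan adjacency: E appears as child of B

Answer: B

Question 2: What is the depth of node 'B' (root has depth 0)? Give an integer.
Answer: 1

Derivation:
Path from root to B: H -> B
Depth = number of edges = 1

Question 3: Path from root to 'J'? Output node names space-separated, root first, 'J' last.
Answer: H J

Derivation:
Walk down from root: H -> J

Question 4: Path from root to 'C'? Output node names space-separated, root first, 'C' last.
Walk down from root: H -> G -> C

Answer: H G C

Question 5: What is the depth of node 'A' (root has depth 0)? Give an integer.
Answer: 3

Derivation:
Path from root to A: H -> B -> D -> A
Depth = number of edges = 3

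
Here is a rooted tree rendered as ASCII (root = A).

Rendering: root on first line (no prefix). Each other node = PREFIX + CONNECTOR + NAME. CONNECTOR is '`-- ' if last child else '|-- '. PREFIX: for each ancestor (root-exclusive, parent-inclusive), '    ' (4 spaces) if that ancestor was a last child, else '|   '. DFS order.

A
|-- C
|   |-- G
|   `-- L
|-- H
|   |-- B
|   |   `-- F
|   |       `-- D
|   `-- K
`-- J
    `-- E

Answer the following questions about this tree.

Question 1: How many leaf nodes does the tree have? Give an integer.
Leaves (nodes with no children): D, E, G, K, L

Answer: 5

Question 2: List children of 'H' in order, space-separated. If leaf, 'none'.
Node H's children (from adjacency): B, K

Answer: B K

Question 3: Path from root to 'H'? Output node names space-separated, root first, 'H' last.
Answer: A H

Derivation:
Walk down from root: A -> H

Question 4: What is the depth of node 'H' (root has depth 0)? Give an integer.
Answer: 1

Derivation:
Path from root to H: A -> H
Depth = number of edges = 1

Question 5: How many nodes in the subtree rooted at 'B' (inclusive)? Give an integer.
Answer: 3

Derivation:
Subtree rooted at B contains: B, D, F
Count = 3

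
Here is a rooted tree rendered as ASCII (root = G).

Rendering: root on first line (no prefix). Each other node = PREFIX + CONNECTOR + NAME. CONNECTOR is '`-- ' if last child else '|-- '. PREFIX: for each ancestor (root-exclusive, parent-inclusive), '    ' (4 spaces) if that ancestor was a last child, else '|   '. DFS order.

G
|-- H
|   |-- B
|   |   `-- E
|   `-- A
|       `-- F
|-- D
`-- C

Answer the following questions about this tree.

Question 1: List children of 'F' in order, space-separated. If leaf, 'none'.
Answer: none

Derivation:
Node F's children (from adjacency): (leaf)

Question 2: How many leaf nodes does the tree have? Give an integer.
Answer: 4

Derivation:
Leaves (nodes with no children): C, D, E, F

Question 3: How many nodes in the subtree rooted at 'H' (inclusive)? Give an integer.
Answer: 5

Derivation:
Subtree rooted at H contains: A, B, E, F, H
Count = 5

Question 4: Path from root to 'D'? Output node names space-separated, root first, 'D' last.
Answer: G D

Derivation:
Walk down from root: G -> D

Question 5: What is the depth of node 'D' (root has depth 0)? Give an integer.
Answer: 1

Derivation:
Path from root to D: G -> D
Depth = number of edges = 1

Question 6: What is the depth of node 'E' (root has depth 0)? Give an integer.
Answer: 3

Derivation:
Path from root to E: G -> H -> B -> E
Depth = number of edges = 3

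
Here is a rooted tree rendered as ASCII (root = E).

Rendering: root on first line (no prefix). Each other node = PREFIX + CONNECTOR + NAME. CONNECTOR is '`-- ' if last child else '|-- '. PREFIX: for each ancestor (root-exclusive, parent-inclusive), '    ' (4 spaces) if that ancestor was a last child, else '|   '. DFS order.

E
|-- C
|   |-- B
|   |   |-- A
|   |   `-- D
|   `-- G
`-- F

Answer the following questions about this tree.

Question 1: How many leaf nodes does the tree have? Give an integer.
Leaves (nodes with no children): A, D, F, G

Answer: 4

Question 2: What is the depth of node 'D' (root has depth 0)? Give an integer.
Answer: 3

Derivation:
Path from root to D: E -> C -> B -> D
Depth = number of edges = 3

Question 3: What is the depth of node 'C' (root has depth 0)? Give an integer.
Answer: 1

Derivation:
Path from root to C: E -> C
Depth = number of edges = 1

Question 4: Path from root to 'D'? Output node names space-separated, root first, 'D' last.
Walk down from root: E -> C -> B -> D

Answer: E C B D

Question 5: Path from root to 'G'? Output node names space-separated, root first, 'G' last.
Answer: E C G

Derivation:
Walk down from root: E -> C -> G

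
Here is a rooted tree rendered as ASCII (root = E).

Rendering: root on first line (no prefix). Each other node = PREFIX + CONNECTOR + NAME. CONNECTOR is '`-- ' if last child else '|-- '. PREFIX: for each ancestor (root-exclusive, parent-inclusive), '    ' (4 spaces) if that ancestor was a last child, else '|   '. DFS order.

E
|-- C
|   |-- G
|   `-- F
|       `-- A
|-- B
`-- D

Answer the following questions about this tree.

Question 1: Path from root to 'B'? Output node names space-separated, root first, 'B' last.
Answer: E B

Derivation:
Walk down from root: E -> B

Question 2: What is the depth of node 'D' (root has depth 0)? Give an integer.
Answer: 1

Derivation:
Path from root to D: E -> D
Depth = number of edges = 1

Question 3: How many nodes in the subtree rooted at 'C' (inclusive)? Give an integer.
Answer: 4

Derivation:
Subtree rooted at C contains: A, C, F, G
Count = 4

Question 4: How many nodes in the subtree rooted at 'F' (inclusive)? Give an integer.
Subtree rooted at F contains: A, F
Count = 2

Answer: 2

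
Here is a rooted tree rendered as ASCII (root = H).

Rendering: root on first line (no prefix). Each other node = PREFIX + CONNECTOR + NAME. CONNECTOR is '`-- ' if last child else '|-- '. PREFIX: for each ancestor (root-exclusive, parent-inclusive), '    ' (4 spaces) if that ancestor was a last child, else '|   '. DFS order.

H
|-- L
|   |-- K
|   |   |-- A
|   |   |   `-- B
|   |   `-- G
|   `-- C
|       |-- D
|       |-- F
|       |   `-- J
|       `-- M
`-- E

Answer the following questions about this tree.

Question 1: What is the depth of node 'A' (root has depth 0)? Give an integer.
Path from root to A: H -> L -> K -> A
Depth = number of edges = 3

Answer: 3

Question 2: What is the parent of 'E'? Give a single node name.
Answer: H

Derivation:
Scan adjacency: E appears as child of H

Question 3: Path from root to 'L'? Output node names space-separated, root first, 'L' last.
Answer: H L

Derivation:
Walk down from root: H -> L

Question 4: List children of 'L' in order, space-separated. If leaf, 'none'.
Node L's children (from adjacency): K, C

Answer: K C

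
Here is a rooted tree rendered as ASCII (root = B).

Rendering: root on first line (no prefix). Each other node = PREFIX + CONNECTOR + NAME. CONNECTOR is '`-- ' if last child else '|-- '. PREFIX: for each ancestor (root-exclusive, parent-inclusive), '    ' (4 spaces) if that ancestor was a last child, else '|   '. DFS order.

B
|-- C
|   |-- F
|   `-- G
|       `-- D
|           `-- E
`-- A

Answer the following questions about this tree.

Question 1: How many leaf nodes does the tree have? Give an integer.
Answer: 3

Derivation:
Leaves (nodes with no children): A, E, F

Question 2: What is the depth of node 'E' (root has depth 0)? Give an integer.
Path from root to E: B -> C -> G -> D -> E
Depth = number of edges = 4

Answer: 4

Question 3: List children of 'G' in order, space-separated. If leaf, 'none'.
Answer: D

Derivation:
Node G's children (from adjacency): D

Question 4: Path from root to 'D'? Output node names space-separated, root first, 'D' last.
Walk down from root: B -> C -> G -> D

Answer: B C G D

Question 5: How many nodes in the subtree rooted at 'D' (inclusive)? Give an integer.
Subtree rooted at D contains: D, E
Count = 2

Answer: 2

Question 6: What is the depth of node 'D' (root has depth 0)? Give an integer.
Answer: 3

Derivation:
Path from root to D: B -> C -> G -> D
Depth = number of edges = 3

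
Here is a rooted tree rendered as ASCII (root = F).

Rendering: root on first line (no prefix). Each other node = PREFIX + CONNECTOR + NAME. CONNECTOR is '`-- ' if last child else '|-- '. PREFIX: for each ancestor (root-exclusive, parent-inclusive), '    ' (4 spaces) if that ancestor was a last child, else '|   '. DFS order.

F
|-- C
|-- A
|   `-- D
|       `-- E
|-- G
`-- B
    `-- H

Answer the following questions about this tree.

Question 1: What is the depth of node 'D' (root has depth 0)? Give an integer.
Answer: 2

Derivation:
Path from root to D: F -> A -> D
Depth = number of edges = 2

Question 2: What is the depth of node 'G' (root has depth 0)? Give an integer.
Path from root to G: F -> G
Depth = number of edges = 1

Answer: 1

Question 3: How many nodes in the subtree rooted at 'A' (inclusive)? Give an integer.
Answer: 3

Derivation:
Subtree rooted at A contains: A, D, E
Count = 3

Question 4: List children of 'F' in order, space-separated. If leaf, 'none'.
Answer: C A G B

Derivation:
Node F's children (from adjacency): C, A, G, B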